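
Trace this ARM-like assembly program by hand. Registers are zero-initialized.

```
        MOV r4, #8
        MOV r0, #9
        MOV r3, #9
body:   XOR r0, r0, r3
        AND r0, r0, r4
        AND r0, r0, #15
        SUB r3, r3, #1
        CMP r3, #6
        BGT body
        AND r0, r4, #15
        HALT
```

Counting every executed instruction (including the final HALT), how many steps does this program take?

23

r4=8
r0=9
r3=9
r0=9^9=0
r0=0&8=0
r0=0&15=0
r3=9-1=8
CMP r3, #6  (cmp 8,6)
BGT body: taken
r0=0^8=8
r0=8&8=8
r0=8&15=8
r3=8-1=7
CMP r3, #6  (cmp 7,6)
BGT body: taken
r0=8^7=15
r0=15&8=8
r0=8&15=8
r3=7-1=6
CMP r3, #6  (cmp 6,6)
BGT body: not taken
r0=8&15=8
halt.
Total executed instructions: 23.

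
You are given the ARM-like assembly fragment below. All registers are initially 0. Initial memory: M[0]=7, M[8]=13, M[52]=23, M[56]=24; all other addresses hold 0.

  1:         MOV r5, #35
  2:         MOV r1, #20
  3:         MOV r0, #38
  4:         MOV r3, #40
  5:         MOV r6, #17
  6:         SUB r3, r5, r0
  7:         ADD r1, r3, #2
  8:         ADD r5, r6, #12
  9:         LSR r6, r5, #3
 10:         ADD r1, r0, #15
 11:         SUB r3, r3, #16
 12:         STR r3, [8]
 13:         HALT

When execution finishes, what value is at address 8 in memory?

after MOV r5, #35: r5=35
after MOV r1, #20: r1=20
after MOV r0, #38: r0=38
after MOV r3, #40: r3=40
after MOV r6, #17: r6=17
after SUB r3, r5, r0: r3=35-38=-3
after ADD r1, r3, #2: r1=(-3)+2=-1
after ADD r5, r6, #12: r5=17+12=29
after LSR r6, r5, #3: r6=29>>3=3
after ADD r1, r0, #15: r1=38+15=53
after SUB r3, r3, #16: r3=(-3)-16=-19
STR r3, [8] → M[8]=-19
halt.

-19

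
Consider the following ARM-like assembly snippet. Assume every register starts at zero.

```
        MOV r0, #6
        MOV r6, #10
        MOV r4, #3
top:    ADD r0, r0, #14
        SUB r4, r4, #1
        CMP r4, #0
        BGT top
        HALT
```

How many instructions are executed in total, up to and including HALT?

16

after MOV r0, #6: r0=6
after MOV r6, #10: r6=10
after MOV r4, #3: r4=3
after ADD r0, r0, #14: r0=6+14=20
after SUB r4, r4, #1: r4=3-1=2
CMP r4, #0  (cmp 2,0)
BGT top: taken
after ADD r0, r0, #14: r0=20+14=34
after SUB r4, r4, #1: r4=2-1=1
CMP r4, #0  (cmp 1,0)
BGT top: taken
after ADD r0, r0, #14: r0=34+14=48
after SUB r4, r4, #1: r4=1-1=0
CMP r4, #0  (cmp 0,0)
BGT top: not taken
halt.
Total executed instructions: 16.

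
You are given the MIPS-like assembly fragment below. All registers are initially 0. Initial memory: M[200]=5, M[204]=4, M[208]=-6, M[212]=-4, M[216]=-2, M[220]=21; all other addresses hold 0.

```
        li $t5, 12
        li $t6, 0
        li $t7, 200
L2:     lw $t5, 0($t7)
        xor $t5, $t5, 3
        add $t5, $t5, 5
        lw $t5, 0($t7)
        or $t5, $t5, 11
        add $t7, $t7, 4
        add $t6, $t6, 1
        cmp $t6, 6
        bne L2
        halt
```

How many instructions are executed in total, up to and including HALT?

58

$t5=12
$t6=0
$t7=200
$t5=M[200]=5
$t5=5^3=6
$t5=6+5=11
$t5=M[200]=5
$t5=5|11=15
$t7=200+4=204
$t6=0+1=1
cmp $t6, 6  (cmp 1,6)
bne L2: taken
$t5=M[204]=4
$t5=4^3=7
$t5=7+5=12
$t5=M[204]=4
$t5=4|11=15
$t7=204+4=208
$t6=1+1=2
cmp $t6, 6  (cmp 2,6)
bne L2: taken
$t5=M[208]=-6
$t5=(-6)^3=-7
$t5=(-7)+5=-2
$t5=M[208]=-6
$t5=(-6)|11=-5
$t7=208+4=212
$t6=2+1=3
cmp $t6, 6  (cmp 3,6)
bne L2: taken
$t5=M[212]=-4
$t5=(-4)^3=-1
$t5=(-1)+5=4
$t5=M[212]=-4
$t5=(-4)|11=-1
$t7=212+4=216
$t6=3+1=4
cmp $t6, 6  (cmp 4,6)
bne L2: taken
$t5=M[216]=-2
$t5=(-2)^3=-3
$t5=(-3)+5=2
$t5=M[216]=-2
$t5=(-2)|11=-1
$t7=216+4=220
$t6=4+1=5
cmp $t6, 6  (cmp 5,6)
bne L2: taken
$t5=M[220]=21
$t5=21^3=22
$t5=22+5=27
$t5=M[220]=21
$t5=21|11=31
$t7=220+4=224
$t6=5+1=6
cmp $t6, 6  (cmp 6,6)
bne L2: not taken
halt.
Total executed instructions: 58.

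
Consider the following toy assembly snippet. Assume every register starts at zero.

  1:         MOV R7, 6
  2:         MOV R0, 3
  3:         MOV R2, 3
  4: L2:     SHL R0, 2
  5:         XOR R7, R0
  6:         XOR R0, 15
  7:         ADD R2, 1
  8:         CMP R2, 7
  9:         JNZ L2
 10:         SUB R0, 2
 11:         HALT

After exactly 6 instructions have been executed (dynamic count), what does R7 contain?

R7=6
R0=3
R2=3
R0=3<<2=12
R7=6^12=10
R0=12^15=3
After step 6: R7 = 10.

10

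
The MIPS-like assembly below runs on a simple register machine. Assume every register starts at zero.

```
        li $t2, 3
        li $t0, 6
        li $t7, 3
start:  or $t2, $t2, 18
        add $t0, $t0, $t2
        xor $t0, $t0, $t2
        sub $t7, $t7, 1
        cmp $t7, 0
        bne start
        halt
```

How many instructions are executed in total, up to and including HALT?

after li $t2, 3: $t2=3
after li $t0, 6: $t0=6
after li $t7, 3: $t7=3
after or $t2, $t2, 18: $t2=3|18=19
after add $t0, $t0, $t2: $t0=6+19=25
after xor $t0, $t0, $t2: $t0=25^19=10
after sub $t7, $t7, 1: $t7=3-1=2
cmp $t7, 0  (cmp 2,0)
bne start: taken
after or $t2, $t2, 18: $t2=19|18=19
after add $t0, $t0, $t2: $t0=10+19=29
after xor $t0, $t0, $t2: $t0=29^19=14
after sub $t7, $t7, 1: $t7=2-1=1
cmp $t7, 0  (cmp 1,0)
bne start: taken
after or $t2, $t2, 18: $t2=19|18=19
after add $t0, $t0, $t2: $t0=14+19=33
after xor $t0, $t0, $t2: $t0=33^19=50
after sub $t7, $t7, 1: $t7=1-1=0
cmp $t7, 0  (cmp 0,0)
bne start: not taken
halt.
Total executed instructions: 22.

22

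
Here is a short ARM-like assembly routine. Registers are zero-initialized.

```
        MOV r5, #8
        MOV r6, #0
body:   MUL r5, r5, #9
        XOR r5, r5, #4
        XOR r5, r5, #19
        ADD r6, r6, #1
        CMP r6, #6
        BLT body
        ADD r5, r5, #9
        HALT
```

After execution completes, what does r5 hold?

5476185

r5=8
r6=0
r5=8*9=72
r5=72^4=76
r5=76^19=95
r6=0+1=1
CMP r6, #6  (cmp 1,6)
BLT body: taken
r5=95*9=855
r5=855^4=851
r5=851^19=832
r6=1+1=2
CMP r6, #6  (cmp 2,6)
BLT body: taken
r5=832*9=7488
r5=7488^4=7492
r5=7492^19=7511
r6=2+1=3
CMP r6, #6  (cmp 3,6)
BLT body: taken
r5=7511*9=67599
r5=67599^4=67595
r5=67595^19=67608
r6=3+1=4
CMP r6, #6  (cmp 4,6)
BLT body: taken
r5=67608*9=608472
r5=608472^4=608476
r5=608476^19=608463
r6=4+1=5
CMP r6, #6  (cmp 5,6)
BLT body: taken
r5=608463*9=5476167
r5=5476167^4=5476163
r5=5476163^19=5476176
r6=5+1=6
CMP r6, #6  (cmp 6,6)
BLT body: not taken
r5=5476176+9=5476185
halt.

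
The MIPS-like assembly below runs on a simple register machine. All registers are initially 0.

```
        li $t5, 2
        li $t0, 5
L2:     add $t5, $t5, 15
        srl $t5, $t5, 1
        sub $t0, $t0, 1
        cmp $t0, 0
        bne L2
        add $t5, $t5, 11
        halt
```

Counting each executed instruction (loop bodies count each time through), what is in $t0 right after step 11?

li $t5, 2 → $t5=2
li $t0, 5 → $t0=5
add $t5, $t5, 15 → $t5=2+15=17
srl $t5, $t5, 1 → $t5=17>>1=8
sub $t0, $t0, 1 → $t0=5-1=4
cmp $t0, 0  (cmp 4,0)
bne L2: taken
add $t5, $t5, 15 → $t5=8+15=23
srl $t5, $t5, 1 → $t5=23>>1=11
sub $t0, $t0, 1 → $t0=4-1=3
cmp $t0, 0  (cmp 3,0)
After step 11: $t0 = 3.

3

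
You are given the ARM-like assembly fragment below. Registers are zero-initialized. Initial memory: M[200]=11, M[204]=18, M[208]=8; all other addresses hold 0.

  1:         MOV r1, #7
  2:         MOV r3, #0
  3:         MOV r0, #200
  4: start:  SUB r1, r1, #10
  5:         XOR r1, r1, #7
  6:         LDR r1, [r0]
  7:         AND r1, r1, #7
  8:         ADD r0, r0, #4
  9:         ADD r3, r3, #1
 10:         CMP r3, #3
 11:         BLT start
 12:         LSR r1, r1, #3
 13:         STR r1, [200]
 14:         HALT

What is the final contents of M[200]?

r1=7
r3=0
r0=200
r1=7-10=-3
r1=(-3)^7=-6
r1=M[200]=11
r1=11&7=3
r0=200+4=204
r3=0+1=1
CMP r3, #3  (cmp 1,3)
BLT start: taken
r1=3-10=-7
r1=(-7)^7=-2
r1=M[204]=18
r1=18&7=2
r0=204+4=208
r3=1+1=2
CMP r3, #3  (cmp 2,3)
BLT start: taken
r1=2-10=-8
r1=(-8)^7=-1
r1=M[208]=8
r1=8&7=0
r0=208+4=212
r3=2+1=3
CMP r3, #3  (cmp 3,3)
BLT start: not taken
r1=0>>3=0
STR r1, [200] → M[200]=0
halt.

0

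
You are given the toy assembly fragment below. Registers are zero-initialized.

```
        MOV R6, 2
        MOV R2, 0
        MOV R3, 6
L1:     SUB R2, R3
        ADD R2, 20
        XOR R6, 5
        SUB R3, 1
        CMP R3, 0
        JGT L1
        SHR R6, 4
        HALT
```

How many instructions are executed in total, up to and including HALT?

after MOV R6, 2: R6=2
after MOV R2, 0: R2=0
after MOV R3, 6: R3=6
after SUB R2, R3: R2=0-6=-6
after ADD R2, 20: R2=(-6)+20=14
after XOR R6, 5: R6=2^5=7
after SUB R3, 1: R3=6-1=5
CMP R3, 0  (cmp 5,0)
JGT L1: taken
after SUB R2, R3: R2=14-5=9
after ADD R2, 20: R2=9+20=29
after XOR R6, 5: R6=7^5=2
after SUB R3, 1: R3=5-1=4
CMP R3, 0  (cmp 4,0)
JGT L1: taken
after SUB R2, R3: R2=29-4=25
after ADD R2, 20: R2=25+20=45
after XOR R6, 5: R6=2^5=7
after SUB R3, 1: R3=4-1=3
CMP R3, 0  (cmp 3,0)
JGT L1: taken
after SUB R2, R3: R2=45-3=42
after ADD R2, 20: R2=42+20=62
after XOR R6, 5: R6=7^5=2
after SUB R3, 1: R3=3-1=2
CMP R3, 0  (cmp 2,0)
JGT L1: taken
after SUB R2, R3: R2=62-2=60
after ADD R2, 20: R2=60+20=80
after XOR R6, 5: R6=2^5=7
after SUB R3, 1: R3=2-1=1
CMP R3, 0  (cmp 1,0)
JGT L1: taken
after SUB R2, R3: R2=80-1=79
after ADD R2, 20: R2=79+20=99
after XOR R6, 5: R6=7^5=2
after SUB R3, 1: R3=1-1=0
CMP R3, 0  (cmp 0,0)
JGT L1: not taken
after SHR R6, 4: R6=2>>4=0
halt.
Total executed instructions: 41.

41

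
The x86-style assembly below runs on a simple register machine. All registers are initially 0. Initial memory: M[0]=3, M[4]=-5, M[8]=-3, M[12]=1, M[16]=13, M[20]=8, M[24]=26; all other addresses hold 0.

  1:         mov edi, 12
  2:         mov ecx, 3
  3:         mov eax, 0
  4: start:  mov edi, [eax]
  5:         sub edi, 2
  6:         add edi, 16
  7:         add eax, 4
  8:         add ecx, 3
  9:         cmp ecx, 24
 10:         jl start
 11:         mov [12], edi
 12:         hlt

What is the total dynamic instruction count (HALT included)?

54

after mov edi, 12: edi=12
after mov ecx, 3: ecx=3
after mov eax, 0: eax=0
after mov edi, [eax]: edi=M[0]=3
after sub edi, 2: edi=3-2=1
after add edi, 16: edi=1+16=17
after add eax, 4: eax=0+4=4
after add ecx, 3: ecx=3+3=6
cmp ecx, 24  (cmp 6,24)
jl start: taken
after mov edi, [eax]: edi=M[4]=-5
after sub edi, 2: edi=(-5)-2=-7
after add edi, 16: edi=(-7)+16=9
after add eax, 4: eax=4+4=8
after add ecx, 3: ecx=6+3=9
cmp ecx, 24  (cmp 9,24)
jl start: taken
after mov edi, [eax]: edi=M[8]=-3
after sub edi, 2: edi=(-3)-2=-5
after add edi, 16: edi=(-5)+16=11
after add eax, 4: eax=8+4=12
after add ecx, 3: ecx=9+3=12
cmp ecx, 24  (cmp 12,24)
jl start: taken
after mov edi, [eax]: edi=M[12]=1
after sub edi, 2: edi=1-2=-1
after add edi, 16: edi=(-1)+16=15
after add eax, 4: eax=12+4=16
after add ecx, 3: ecx=12+3=15
cmp ecx, 24  (cmp 15,24)
jl start: taken
after mov edi, [eax]: edi=M[16]=13
after sub edi, 2: edi=13-2=11
after add edi, 16: edi=11+16=27
after add eax, 4: eax=16+4=20
after add ecx, 3: ecx=15+3=18
cmp ecx, 24  (cmp 18,24)
jl start: taken
after mov edi, [eax]: edi=M[20]=8
after sub edi, 2: edi=8-2=6
after add edi, 16: edi=6+16=22
after add eax, 4: eax=20+4=24
after add ecx, 3: ecx=18+3=21
cmp ecx, 24  (cmp 21,24)
jl start: taken
after mov edi, [eax]: edi=M[24]=26
after sub edi, 2: edi=26-2=24
after add edi, 16: edi=24+16=40
after add eax, 4: eax=24+4=28
after add ecx, 3: ecx=21+3=24
cmp ecx, 24  (cmp 24,24)
jl start: not taken
mov [12], edi → M[12]=40
halt.
Total executed instructions: 54.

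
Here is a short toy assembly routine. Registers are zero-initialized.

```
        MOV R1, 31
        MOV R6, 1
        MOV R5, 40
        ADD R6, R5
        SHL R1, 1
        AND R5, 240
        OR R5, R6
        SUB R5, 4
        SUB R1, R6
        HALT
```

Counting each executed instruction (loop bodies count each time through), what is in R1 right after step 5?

MOV R1, 31 → R1=31
MOV R6, 1 → R6=1
MOV R5, 40 → R5=40
ADD R6, R5 → R6=1+40=41
SHL R1, 1 → R1=31<<1=62
After step 5: R1 = 62.

62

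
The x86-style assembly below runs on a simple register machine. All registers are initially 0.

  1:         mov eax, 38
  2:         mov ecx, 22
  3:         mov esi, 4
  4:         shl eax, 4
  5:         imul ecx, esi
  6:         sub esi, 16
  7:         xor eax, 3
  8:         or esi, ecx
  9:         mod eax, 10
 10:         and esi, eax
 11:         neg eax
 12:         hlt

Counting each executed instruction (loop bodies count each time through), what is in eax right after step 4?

608

mov eax, 38 → eax=38
mov ecx, 22 → ecx=22
mov esi, 4 → esi=4
shl eax, 4 → eax=38<<4=608
After step 4: eax = 608.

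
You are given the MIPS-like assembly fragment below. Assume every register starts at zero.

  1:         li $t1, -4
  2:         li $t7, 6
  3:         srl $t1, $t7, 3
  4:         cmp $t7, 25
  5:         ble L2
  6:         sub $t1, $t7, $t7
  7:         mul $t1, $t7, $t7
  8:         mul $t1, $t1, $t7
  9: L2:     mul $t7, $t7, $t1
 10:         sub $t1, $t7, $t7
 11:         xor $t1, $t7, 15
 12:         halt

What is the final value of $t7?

0

$t1=-4
$t7=6
$t1=6>>3=0
cmp $t7, 25  (cmp 6,25)
ble L2: taken
$t7=6*0=0
$t1=0-0=0
$t1=0^15=15
halt.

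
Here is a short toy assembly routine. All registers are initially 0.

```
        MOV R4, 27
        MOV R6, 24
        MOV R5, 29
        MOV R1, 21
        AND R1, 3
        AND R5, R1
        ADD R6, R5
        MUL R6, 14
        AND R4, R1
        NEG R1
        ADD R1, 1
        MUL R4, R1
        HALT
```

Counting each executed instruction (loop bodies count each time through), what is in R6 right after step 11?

R4=27
R6=24
R5=29
R1=21
R1=21&3=1
R5=29&1=1
R6=24+1=25
R6=25*14=350
R4=27&1=1
R1=-(1)=-1
R1=(-1)+1=0
After step 11: R6 = 350.

350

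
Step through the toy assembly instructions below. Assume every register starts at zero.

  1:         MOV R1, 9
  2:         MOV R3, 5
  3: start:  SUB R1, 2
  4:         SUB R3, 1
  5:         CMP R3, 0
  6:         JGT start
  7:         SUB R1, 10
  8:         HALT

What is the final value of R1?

MOV R1, 9 → R1=9
MOV R3, 5 → R3=5
SUB R1, 2 → R1=9-2=7
SUB R3, 1 → R3=5-1=4
CMP R3, 0  (cmp 4,0)
JGT start: taken
SUB R1, 2 → R1=7-2=5
SUB R3, 1 → R3=4-1=3
CMP R3, 0  (cmp 3,0)
JGT start: taken
SUB R1, 2 → R1=5-2=3
SUB R3, 1 → R3=3-1=2
CMP R3, 0  (cmp 2,0)
JGT start: taken
SUB R1, 2 → R1=3-2=1
SUB R3, 1 → R3=2-1=1
CMP R3, 0  (cmp 1,0)
JGT start: taken
SUB R1, 2 → R1=1-2=-1
SUB R3, 1 → R3=1-1=0
CMP R3, 0  (cmp 0,0)
JGT start: not taken
SUB R1, 10 → R1=(-1)-10=-11
halt.

-11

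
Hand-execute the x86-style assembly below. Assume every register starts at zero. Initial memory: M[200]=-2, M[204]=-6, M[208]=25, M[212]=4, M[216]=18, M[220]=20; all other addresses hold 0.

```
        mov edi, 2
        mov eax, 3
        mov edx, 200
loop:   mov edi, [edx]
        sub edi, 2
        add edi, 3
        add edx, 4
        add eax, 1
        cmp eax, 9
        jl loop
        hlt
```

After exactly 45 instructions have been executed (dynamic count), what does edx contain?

224

edi=2
eax=3
edx=200
edi=M[200]=-2
edi=(-2)-2=-4
edi=(-4)+3=-1
edx=200+4=204
eax=3+1=4
cmp eax, 9  (cmp 4,9)
jl loop: taken
edi=M[204]=-6
edi=(-6)-2=-8
edi=(-8)+3=-5
edx=204+4=208
eax=4+1=5
cmp eax, 9  (cmp 5,9)
jl loop: taken
edi=M[208]=25
edi=25-2=23
edi=23+3=26
edx=208+4=212
eax=5+1=6
cmp eax, 9  (cmp 6,9)
jl loop: taken
edi=M[212]=4
edi=4-2=2
edi=2+3=5
edx=212+4=216
eax=6+1=7
cmp eax, 9  (cmp 7,9)
jl loop: taken
edi=M[216]=18
edi=18-2=16
edi=16+3=19
edx=216+4=220
eax=7+1=8
cmp eax, 9  (cmp 8,9)
jl loop: taken
edi=M[220]=20
edi=20-2=18
edi=18+3=21
edx=220+4=224
eax=8+1=9
cmp eax, 9  (cmp 9,9)
jl loop: not taken
After step 45: edx = 224.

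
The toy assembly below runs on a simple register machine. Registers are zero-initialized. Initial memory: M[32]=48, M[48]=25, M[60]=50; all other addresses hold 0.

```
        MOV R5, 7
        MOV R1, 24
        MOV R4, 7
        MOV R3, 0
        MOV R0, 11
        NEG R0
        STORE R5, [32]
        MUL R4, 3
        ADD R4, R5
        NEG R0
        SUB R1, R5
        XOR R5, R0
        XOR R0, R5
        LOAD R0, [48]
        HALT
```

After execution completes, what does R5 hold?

after MOV R5, 7: R5=7
after MOV R1, 24: R1=24
after MOV R4, 7: R4=7
after MOV R3, 0: R3=0
after MOV R0, 11: R0=11
after NEG R0: R0=-(11)=-11
STORE R5, [32] → M[32]=7
after MUL R4, 3: R4=7*3=21
after ADD R4, R5: R4=21+7=28
after NEG R0: R0=-(-11)=11
after SUB R1, R5: R1=24-7=17
after XOR R5, R0: R5=7^11=12
after XOR R0, R5: R0=11^12=7
after LOAD R0, [48]: R0=M[48]=25
halt.

12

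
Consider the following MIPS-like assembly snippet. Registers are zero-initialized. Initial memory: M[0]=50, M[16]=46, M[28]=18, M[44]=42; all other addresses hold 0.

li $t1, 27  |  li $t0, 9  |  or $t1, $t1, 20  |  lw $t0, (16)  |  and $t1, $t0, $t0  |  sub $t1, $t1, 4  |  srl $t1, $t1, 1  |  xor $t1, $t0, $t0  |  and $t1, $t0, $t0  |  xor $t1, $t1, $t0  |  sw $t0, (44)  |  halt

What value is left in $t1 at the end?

$t1=27
$t0=9
$t1=27|20=31
$t0=M[16]=46
$t1=46&46=46
$t1=46-4=42
$t1=42>>1=21
$t1=46^46=0
$t1=46&46=46
$t1=46^46=0
sw $t0, (44) → M[44]=46
halt.

0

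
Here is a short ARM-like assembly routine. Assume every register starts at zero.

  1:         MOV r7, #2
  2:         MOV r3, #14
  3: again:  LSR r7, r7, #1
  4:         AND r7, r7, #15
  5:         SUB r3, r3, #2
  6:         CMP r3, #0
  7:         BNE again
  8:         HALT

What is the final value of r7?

0

after MOV r7, #2: r7=2
after MOV r3, #14: r3=14
after LSR r7, r7, #1: r7=2>>1=1
after AND r7, r7, #15: r7=1&15=1
after SUB r3, r3, #2: r3=14-2=12
CMP r3, #0  (cmp 12,0)
BNE again: taken
after LSR r7, r7, #1: r7=1>>1=0
after AND r7, r7, #15: r7=0&15=0
after SUB r3, r3, #2: r3=12-2=10
CMP r3, #0  (cmp 10,0)
BNE again: taken
after LSR r7, r7, #1: r7=0>>1=0
after AND r7, r7, #15: r7=0&15=0
after SUB r3, r3, #2: r3=10-2=8
CMP r3, #0  (cmp 8,0)
BNE again: taken
after LSR r7, r7, #1: r7=0>>1=0
after AND r7, r7, #15: r7=0&15=0
after SUB r3, r3, #2: r3=8-2=6
CMP r3, #0  (cmp 6,0)
BNE again: taken
after LSR r7, r7, #1: r7=0>>1=0
after AND r7, r7, #15: r7=0&15=0
after SUB r3, r3, #2: r3=6-2=4
CMP r3, #0  (cmp 4,0)
BNE again: taken
after LSR r7, r7, #1: r7=0>>1=0
after AND r7, r7, #15: r7=0&15=0
after SUB r3, r3, #2: r3=4-2=2
CMP r3, #0  (cmp 2,0)
BNE again: taken
after LSR r7, r7, #1: r7=0>>1=0
after AND r7, r7, #15: r7=0&15=0
after SUB r3, r3, #2: r3=2-2=0
CMP r3, #0  (cmp 0,0)
BNE again: not taken
halt.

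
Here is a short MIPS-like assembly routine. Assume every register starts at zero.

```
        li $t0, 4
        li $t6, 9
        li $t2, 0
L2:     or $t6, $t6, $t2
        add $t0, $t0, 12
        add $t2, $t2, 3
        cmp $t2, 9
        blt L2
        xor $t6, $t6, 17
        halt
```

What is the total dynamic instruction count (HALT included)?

20

after li $t0, 4: $t0=4
after li $t6, 9: $t6=9
after li $t2, 0: $t2=0
after or $t6, $t6, $t2: $t6=9|0=9
after add $t0, $t0, 12: $t0=4+12=16
after add $t2, $t2, 3: $t2=0+3=3
cmp $t2, 9  (cmp 3,9)
blt L2: taken
after or $t6, $t6, $t2: $t6=9|3=11
after add $t0, $t0, 12: $t0=16+12=28
after add $t2, $t2, 3: $t2=3+3=6
cmp $t2, 9  (cmp 6,9)
blt L2: taken
after or $t6, $t6, $t2: $t6=11|6=15
after add $t0, $t0, 12: $t0=28+12=40
after add $t2, $t2, 3: $t2=6+3=9
cmp $t2, 9  (cmp 9,9)
blt L2: not taken
after xor $t6, $t6, 17: $t6=15^17=30
halt.
Total executed instructions: 20.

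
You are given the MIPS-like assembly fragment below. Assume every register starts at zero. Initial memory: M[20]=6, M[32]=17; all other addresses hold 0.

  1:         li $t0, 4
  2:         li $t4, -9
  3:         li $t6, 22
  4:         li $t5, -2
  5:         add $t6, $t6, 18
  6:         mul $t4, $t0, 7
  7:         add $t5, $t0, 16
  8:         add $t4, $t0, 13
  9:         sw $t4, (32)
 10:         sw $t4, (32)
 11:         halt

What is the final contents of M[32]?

17

li $t0, 4 → $t0=4
li $t4, -9 → $t4=-9
li $t6, 22 → $t6=22
li $t5, -2 → $t5=-2
add $t6, $t6, 18 → $t6=22+18=40
mul $t4, $t0, 7 → $t4=4*7=28
add $t5, $t0, 16 → $t5=4+16=20
add $t4, $t0, 13 → $t4=4+13=17
sw $t4, (32) → M[32]=17
sw $t4, (32) → M[32]=17
halt.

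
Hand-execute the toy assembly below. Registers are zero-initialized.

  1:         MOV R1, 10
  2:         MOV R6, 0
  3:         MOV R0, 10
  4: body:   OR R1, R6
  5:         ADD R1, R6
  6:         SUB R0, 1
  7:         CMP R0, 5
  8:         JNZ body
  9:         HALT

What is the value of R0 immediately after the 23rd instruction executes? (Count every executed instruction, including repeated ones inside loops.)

6

MOV R1, 10 → R1=10
MOV R6, 0 → R6=0
MOV R0, 10 → R0=10
OR R1, R6 → R1=10|0=10
ADD R1, R6 → R1=10+0=10
SUB R0, 1 → R0=10-1=9
CMP R0, 5  (cmp 9,5)
JNZ body: taken
OR R1, R6 → R1=10|0=10
ADD R1, R6 → R1=10+0=10
SUB R0, 1 → R0=9-1=8
CMP R0, 5  (cmp 8,5)
JNZ body: taken
OR R1, R6 → R1=10|0=10
ADD R1, R6 → R1=10+0=10
SUB R0, 1 → R0=8-1=7
CMP R0, 5  (cmp 7,5)
JNZ body: taken
OR R1, R6 → R1=10|0=10
ADD R1, R6 → R1=10+0=10
SUB R0, 1 → R0=7-1=6
CMP R0, 5  (cmp 6,5)
JNZ body: taken
After step 23: R0 = 6.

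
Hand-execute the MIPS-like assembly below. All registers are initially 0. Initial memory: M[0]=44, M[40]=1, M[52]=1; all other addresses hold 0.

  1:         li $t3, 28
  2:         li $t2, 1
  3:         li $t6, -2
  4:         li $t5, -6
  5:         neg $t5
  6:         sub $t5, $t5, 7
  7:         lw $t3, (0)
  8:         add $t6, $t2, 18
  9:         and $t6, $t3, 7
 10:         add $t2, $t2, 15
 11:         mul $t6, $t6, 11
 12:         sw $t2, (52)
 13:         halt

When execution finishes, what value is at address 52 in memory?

16

li $t3, 28 → $t3=28
li $t2, 1 → $t2=1
li $t6, -2 → $t6=-2
li $t5, -6 → $t5=-6
neg $t5 → $t5=-(-6)=6
sub $t5, $t5, 7 → $t5=6-7=-1
lw $t3, (0) → $t3=M[0]=44
add $t6, $t2, 18 → $t6=1+18=19
and $t6, $t3, 7 → $t6=44&7=4
add $t2, $t2, 15 → $t2=1+15=16
mul $t6, $t6, 11 → $t6=4*11=44
sw $t2, (52) → M[52]=16
halt.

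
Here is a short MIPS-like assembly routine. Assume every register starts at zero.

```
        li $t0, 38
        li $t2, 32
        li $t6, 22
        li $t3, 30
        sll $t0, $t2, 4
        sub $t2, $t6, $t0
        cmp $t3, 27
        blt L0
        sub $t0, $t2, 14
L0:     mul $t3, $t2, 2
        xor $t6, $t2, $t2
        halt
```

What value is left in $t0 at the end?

-504

$t0=38
$t2=32
$t6=22
$t3=30
$t0=32<<4=512
$t2=22-512=-490
cmp $t3, 27  (cmp 30,27)
blt L0: not taken
$t0=(-490)-14=-504
$t3=(-490)*2=-980
$t6=(-490)^(-490)=0
halt.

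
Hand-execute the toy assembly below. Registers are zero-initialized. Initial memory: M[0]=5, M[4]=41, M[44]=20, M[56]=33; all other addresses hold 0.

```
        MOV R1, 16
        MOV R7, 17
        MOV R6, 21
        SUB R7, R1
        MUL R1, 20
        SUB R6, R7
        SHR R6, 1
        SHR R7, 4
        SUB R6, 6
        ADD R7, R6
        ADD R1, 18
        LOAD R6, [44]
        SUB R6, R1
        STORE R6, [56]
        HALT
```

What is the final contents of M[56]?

-318

after MOV R1, 16: R1=16
after MOV R7, 17: R7=17
after MOV R6, 21: R6=21
after SUB R7, R1: R7=17-16=1
after MUL R1, 20: R1=16*20=320
after SUB R6, R7: R6=21-1=20
after SHR R6, 1: R6=20>>1=10
after SHR R7, 4: R7=1>>4=0
after SUB R6, 6: R6=10-6=4
after ADD R7, R6: R7=0+4=4
after ADD R1, 18: R1=320+18=338
after LOAD R6, [44]: R6=M[44]=20
after SUB R6, R1: R6=20-338=-318
STORE R6, [56] → M[56]=-318
halt.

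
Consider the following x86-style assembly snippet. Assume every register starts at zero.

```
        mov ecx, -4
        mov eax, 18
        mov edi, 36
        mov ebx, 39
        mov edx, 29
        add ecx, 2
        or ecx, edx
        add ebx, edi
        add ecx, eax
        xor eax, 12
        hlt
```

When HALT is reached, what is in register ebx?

75

ecx=-4
eax=18
edi=36
ebx=39
edx=29
ecx=(-4)+2=-2
ecx=(-2)|29=-1
ebx=39+36=75
ecx=(-1)+18=17
eax=18^12=30
halt.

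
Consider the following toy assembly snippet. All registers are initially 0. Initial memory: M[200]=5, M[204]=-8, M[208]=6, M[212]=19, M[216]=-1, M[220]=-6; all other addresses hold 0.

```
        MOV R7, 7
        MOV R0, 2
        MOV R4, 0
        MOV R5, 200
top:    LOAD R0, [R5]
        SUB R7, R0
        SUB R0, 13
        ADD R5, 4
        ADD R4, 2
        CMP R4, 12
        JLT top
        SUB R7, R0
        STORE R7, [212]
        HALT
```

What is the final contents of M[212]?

11

after MOV R7, 7: R7=7
after MOV R0, 2: R0=2
after MOV R4, 0: R4=0
after MOV R5, 200: R5=200
after LOAD R0, [R5]: R0=M[200]=5
after SUB R7, R0: R7=7-5=2
after SUB R0, 13: R0=5-13=-8
after ADD R5, 4: R5=200+4=204
after ADD R4, 2: R4=0+2=2
CMP R4, 12  (cmp 2,12)
JLT top: taken
after LOAD R0, [R5]: R0=M[204]=-8
after SUB R7, R0: R7=2-(-8)=10
after SUB R0, 13: R0=(-8)-13=-21
after ADD R5, 4: R5=204+4=208
after ADD R4, 2: R4=2+2=4
CMP R4, 12  (cmp 4,12)
JLT top: taken
after LOAD R0, [R5]: R0=M[208]=6
after SUB R7, R0: R7=10-6=4
after SUB R0, 13: R0=6-13=-7
after ADD R5, 4: R5=208+4=212
after ADD R4, 2: R4=4+2=6
CMP R4, 12  (cmp 6,12)
JLT top: taken
after LOAD R0, [R5]: R0=M[212]=19
after SUB R7, R0: R7=4-19=-15
after SUB R0, 13: R0=19-13=6
after ADD R5, 4: R5=212+4=216
after ADD R4, 2: R4=6+2=8
CMP R4, 12  (cmp 8,12)
JLT top: taken
after LOAD R0, [R5]: R0=M[216]=-1
after SUB R7, R0: R7=(-15)-(-1)=-14
after SUB R0, 13: R0=(-1)-13=-14
after ADD R5, 4: R5=216+4=220
after ADD R4, 2: R4=8+2=10
CMP R4, 12  (cmp 10,12)
JLT top: taken
after LOAD R0, [R5]: R0=M[220]=-6
after SUB R7, R0: R7=(-14)-(-6)=-8
after SUB R0, 13: R0=(-6)-13=-19
after ADD R5, 4: R5=220+4=224
after ADD R4, 2: R4=10+2=12
CMP R4, 12  (cmp 12,12)
JLT top: not taken
after SUB R7, R0: R7=(-8)-(-19)=11
STORE R7, [212] → M[212]=11
halt.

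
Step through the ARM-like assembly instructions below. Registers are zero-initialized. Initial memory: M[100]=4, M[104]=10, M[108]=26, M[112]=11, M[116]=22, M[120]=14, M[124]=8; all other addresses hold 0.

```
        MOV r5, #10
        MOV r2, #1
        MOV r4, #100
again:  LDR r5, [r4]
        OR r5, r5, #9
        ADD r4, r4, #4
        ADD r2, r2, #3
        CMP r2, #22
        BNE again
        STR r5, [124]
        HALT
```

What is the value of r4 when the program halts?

128

after MOV r5, #10: r5=10
after MOV r2, #1: r2=1
after MOV r4, #100: r4=100
after LDR r5, [r4]: r5=M[100]=4
after OR r5, r5, #9: r5=4|9=13
after ADD r4, r4, #4: r4=100+4=104
after ADD r2, r2, #3: r2=1+3=4
CMP r2, #22  (cmp 4,22)
BNE again: taken
after LDR r5, [r4]: r5=M[104]=10
after OR r5, r5, #9: r5=10|9=11
after ADD r4, r4, #4: r4=104+4=108
after ADD r2, r2, #3: r2=4+3=7
CMP r2, #22  (cmp 7,22)
BNE again: taken
after LDR r5, [r4]: r5=M[108]=26
after OR r5, r5, #9: r5=26|9=27
after ADD r4, r4, #4: r4=108+4=112
after ADD r2, r2, #3: r2=7+3=10
CMP r2, #22  (cmp 10,22)
BNE again: taken
after LDR r5, [r4]: r5=M[112]=11
after OR r5, r5, #9: r5=11|9=11
after ADD r4, r4, #4: r4=112+4=116
after ADD r2, r2, #3: r2=10+3=13
CMP r2, #22  (cmp 13,22)
BNE again: taken
after LDR r5, [r4]: r5=M[116]=22
after OR r5, r5, #9: r5=22|9=31
after ADD r4, r4, #4: r4=116+4=120
after ADD r2, r2, #3: r2=13+3=16
CMP r2, #22  (cmp 16,22)
BNE again: taken
after LDR r5, [r4]: r5=M[120]=14
after OR r5, r5, #9: r5=14|9=15
after ADD r4, r4, #4: r4=120+4=124
after ADD r2, r2, #3: r2=16+3=19
CMP r2, #22  (cmp 19,22)
BNE again: taken
after LDR r5, [r4]: r5=M[124]=8
after OR r5, r5, #9: r5=8|9=9
after ADD r4, r4, #4: r4=124+4=128
after ADD r2, r2, #3: r2=19+3=22
CMP r2, #22  (cmp 22,22)
BNE again: not taken
STR r5, [124] → M[124]=9
halt.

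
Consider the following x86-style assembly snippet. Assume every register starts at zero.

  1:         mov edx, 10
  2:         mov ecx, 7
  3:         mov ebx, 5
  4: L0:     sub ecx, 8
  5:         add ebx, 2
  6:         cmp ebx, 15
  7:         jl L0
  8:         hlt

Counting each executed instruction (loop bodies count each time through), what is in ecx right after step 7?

-1

after mov edx, 10: edx=10
after mov ecx, 7: ecx=7
after mov ebx, 5: ebx=5
after sub ecx, 8: ecx=7-8=-1
after add ebx, 2: ebx=5+2=7
cmp ebx, 15  (cmp 7,15)
jl L0: taken
After step 7: ecx = -1.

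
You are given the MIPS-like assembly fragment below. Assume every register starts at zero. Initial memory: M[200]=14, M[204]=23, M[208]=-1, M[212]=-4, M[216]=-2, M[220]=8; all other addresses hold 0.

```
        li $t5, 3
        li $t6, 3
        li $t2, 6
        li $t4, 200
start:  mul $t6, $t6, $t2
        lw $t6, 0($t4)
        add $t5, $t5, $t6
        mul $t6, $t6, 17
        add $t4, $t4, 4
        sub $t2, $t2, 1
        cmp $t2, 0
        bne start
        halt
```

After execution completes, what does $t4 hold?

224

$t5=3
$t6=3
$t2=6
$t4=200
$t6=3*6=18
$t6=M[200]=14
$t5=3+14=17
$t6=14*17=238
$t4=200+4=204
$t2=6-1=5
cmp $t2, 0  (cmp 5,0)
bne start: taken
$t6=238*5=1190
$t6=M[204]=23
$t5=17+23=40
$t6=23*17=391
$t4=204+4=208
$t2=5-1=4
cmp $t2, 0  (cmp 4,0)
bne start: taken
$t6=391*4=1564
$t6=M[208]=-1
$t5=40+(-1)=39
$t6=(-1)*17=-17
$t4=208+4=212
$t2=4-1=3
cmp $t2, 0  (cmp 3,0)
bne start: taken
$t6=(-17)*3=-51
$t6=M[212]=-4
$t5=39+(-4)=35
$t6=(-4)*17=-68
$t4=212+4=216
$t2=3-1=2
cmp $t2, 0  (cmp 2,0)
bne start: taken
$t6=(-68)*2=-136
$t6=M[216]=-2
$t5=35+(-2)=33
$t6=(-2)*17=-34
$t4=216+4=220
$t2=2-1=1
cmp $t2, 0  (cmp 1,0)
bne start: taken
$t6=(-34)*1=-34
$t6=M[220]=8
$t5=33+8=41
$t6=8*17=136
$t4=220+4=224
$t2=1-1=0
cmp $t2, 0  (cmp 0,0)
bne start: not taken
halt.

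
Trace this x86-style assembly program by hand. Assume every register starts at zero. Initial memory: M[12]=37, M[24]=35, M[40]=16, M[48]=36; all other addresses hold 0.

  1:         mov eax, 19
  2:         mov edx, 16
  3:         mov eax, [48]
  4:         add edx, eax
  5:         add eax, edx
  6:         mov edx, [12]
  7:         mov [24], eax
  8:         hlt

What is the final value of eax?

88

after mov eax, 19: eax=19
after mov edx, 16: edx=16
after mov eax, [48]: eax=M[48]=36
after add edx, eax: edx=16+36=52
after add eax, edx: eax=36+52=88
after mov edx, [12]: edx=M[12]=37
mov [24], eax → M[24]=88
halt.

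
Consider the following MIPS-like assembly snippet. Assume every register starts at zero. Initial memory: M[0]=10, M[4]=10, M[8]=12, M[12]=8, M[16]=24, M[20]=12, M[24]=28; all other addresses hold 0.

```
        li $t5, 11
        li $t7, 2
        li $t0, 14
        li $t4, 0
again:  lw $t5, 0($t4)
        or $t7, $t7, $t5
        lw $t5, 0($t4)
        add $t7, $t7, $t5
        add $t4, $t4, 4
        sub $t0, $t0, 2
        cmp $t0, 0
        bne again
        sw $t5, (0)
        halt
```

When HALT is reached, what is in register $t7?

184

after li $t5, 11: $t5=11
after li $t7, 2: $t7=2
after li $t0, 14: $t0=14
after li $t4, 0: $t4=0
after lw $t5, 0($t4): $t5=M[0]=10
after or $t7, $t7, $t5: $t7=2|10=10
after lw $t5, 0($t4): $t5=M[0]=10
after add $t7, $t7, $t5: $t7=10+10=20
after add $t4, $t4, 4: $t4=0+4=4
after sub $t0, $t0, 2: $t0=14-2=12
cmp $t0, 0  (cmp 12,0)
bne again: taken
after lw $t5, 0($t4): $t5=M[4]=10
after or $t7, $t7, $t5: $t7=20|10=30
after lw $t5, 0($t4): $t5=M[4]=10
after add $t7, $t7, $t5: $t7=30+10=40
after add $t4, $t4, 4: $t4=4+4=8
after sub $t0, $t0, 2: $t0=12-2=10
cmp $t0, 0  (cmp 10,0)
bne again: taken
after lw $t5, 0($t4): $t5=M[8]=12
after or $t7, $t7, $t5: $t7=40|12=44
after lw $t5, 0($t4): $t5=M[8]=12
after add $t7, $t7, $t5: $t7=44+12=56
after add $t4, $t4, 4: $t4=8+4=12
after sub $t0, $t0, 2: $t0=10-2=8
cmp $t0, 0  (cmp 8,0)
bne again: taken
after lw $t5, 0($t4): $t5=M[12]=8
after or $t7, $t7, $t5: $t7=56|8=56
after lw $t5, 0($t4): $t5=M[12]=8
after add $t7, $t7, $t5: $t7=56+8=64
after add $t4, $t4, 4: $t4=12+4=16
after sub $t0, $t0, 2: $t0=8-2=6
cmp $t0, 0  (cmp 6,0)
bne again: taken
after lw $t5, 0($t4): $t5=M[16]=24
after or $t7, $t7, $t5: $t7=64|24=88
after lw $t5, 0($t4): $t5=M[16]=24
after add $t7, $t7, $t5: $t7=88+24=112
after add $t4, $t4, 4: $t4=16+4=20
after sub $t0, $t0, 2: $t0=6-2=4
cmp $t0, 0  (cmp 4,0)
bne again: taken
after lw $t5, 0($t4): $t5=M[20]=12
after or $t7, $t7, $t5: $t7=112|12=124
after lw $t5, 0($t4): $t5=M[20]=12
after add $t7, $t7, $t5: $t7=124+12=136
after add $t4, $t4, 4: $t4=20+4=24
after sub $t0, $t0, 2: $t0=4-2=2
cmp $t0, 0  (cmp 2,0)
bne again: taken
after lw $t5, 0($t4): $t5=M[24]=28
after or $t7, $t7, $t5: $t7=136|28=156
after lw $t5, 0($t4): $t5=M[24]=28
after add $t7, $t7, $t5: $t7=156+28=184
after add $t4, $t4, 4: $t4=24+4=28
after sub $t0, $t0, 2: $t0=2-2=0
cmp $t0, 0  (cmp 0,0)
bne again: not taken
sw $t5, (0) → M[0]=28
halt.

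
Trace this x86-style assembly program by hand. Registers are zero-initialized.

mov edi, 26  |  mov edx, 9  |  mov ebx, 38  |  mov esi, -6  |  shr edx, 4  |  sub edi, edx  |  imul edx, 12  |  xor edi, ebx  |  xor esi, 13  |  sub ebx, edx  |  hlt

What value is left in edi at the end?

60

mov edi, 26 → edi=26
mov edx, 9 → edx=9
mov ebx, 38 → ebx=38
mov esi, -6 → esi=-6
shr edx, 4 → edx=9>>4=0
sub edi, edx → edi=26-0=26
imul edx, 12 → edx=0*12=0
xor edi, ebx → edi=26^38=60
xor esi, 13 → esi=(-6)^13=-9
sub ebx, edx → ebx=38-0=38
halt.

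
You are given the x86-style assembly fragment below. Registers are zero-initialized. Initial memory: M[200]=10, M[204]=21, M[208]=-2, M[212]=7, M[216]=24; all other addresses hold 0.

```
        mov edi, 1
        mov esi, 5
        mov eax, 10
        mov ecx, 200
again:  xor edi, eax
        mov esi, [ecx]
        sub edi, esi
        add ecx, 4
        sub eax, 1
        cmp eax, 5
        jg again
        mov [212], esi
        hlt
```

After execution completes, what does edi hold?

-35

after mov edi, 1: edi=1
after mov esi, 5: esi=5
after mov eax, 10: eax=10
after mov ecx, 200: ecx=200
after xor edi, eax: edi=1^10=11
after mov esi, [ecx]: esi=M[200]=10
after sub edi, esi: edi=11-10=1
after add ecx, 4: ecx=200+4=204
after sub eax, 1: eax=10-1=9
cmp eax, 5  (cmp 9,5)
jg again: taken
after xor edi, eax: edi=1^9=8
after mov esi, [ecx]: esi=M[204]=21
after sub edi, esi: edi=8-21=-13
after add ecx, 4: ecx=204+4=208
after sub eax, 1: eax=9-1=8
cmp eax, 5  (cmp 8,5)
jg again: taken
after xor edi, eax: edi=(-13)^8=-5
after mov esi, [ecx]: esi=M[208]=-2
after sub edi, esi: edi=(-5)-(-2)=-3
after add ecx, 4: ecx=208+4=212
after sub eax, 1: eax=8-1=7
cmp eax, 5  (cmp 7,5)
jg again: taken
after xor edi, eax: edi=(-3)^7=-6
after mov esi, [ecx]: esi=M[212]=7
after sub edi, esi: edi=(-6)-7=-13
after add ecx, 4: ecx=212+4=216
after sub eax, 1: eax=7-1=6
cmp eax, 5  (cmp 6,5)
jg again: taken
after xor edi, eax: edi=(-13)^6=-11
after mov esi, [ecx]: esi=M[216]=24
after sub edi, esi: edi=(-11)-24=-35
after add ecx, 4: ecx=216+4=220
after sub eax, 1: eax=6-1=5
cmp eax, 5  (cmp 5,5)
jg again: not taken
mov [212], esi → M[212]=24
halt.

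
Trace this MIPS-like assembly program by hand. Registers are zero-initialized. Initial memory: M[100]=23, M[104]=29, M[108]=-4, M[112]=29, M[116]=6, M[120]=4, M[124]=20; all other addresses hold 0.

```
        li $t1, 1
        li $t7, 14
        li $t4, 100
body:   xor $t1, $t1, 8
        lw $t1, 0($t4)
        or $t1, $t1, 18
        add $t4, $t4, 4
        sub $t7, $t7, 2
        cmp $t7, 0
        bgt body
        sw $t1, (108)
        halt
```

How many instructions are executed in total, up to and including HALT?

54

$t1=1
$t7=14
$t4=100
$t1=1^8=9
$t1=M[100]=23
$t1=23|18=23
$t4=100+4=104
$t7=14-2=12
cmp $t7, 0  (cmp 12,0)
bgt body: taken
$t1=23^8=31
$t1=M[104]=29
$t1=29|18=31
$t4=104+4=108
$t7=12-2=10
cmp $t7, 0  (cmp 10,0)
bgt body: taken
$t1=31^8=23
$t1=M[108]=-4
$t1=(-4)|18=-2
$t4=108+4=112
$t7=10-2=8
cmp $t7, 0  (cmp 8,0)
bgt body: taken
$t1=(-2)^8=-10
$t1=M[112]=29
$t1=29|18=31
$t4=112+4=116
$t7=8-2=6
cmp $t7, 0  (cmp 6,0)
bgt body: taken
$t1=31^8=23
$t1=M[116]=6
$t1=6|18=22
$t4=116+4=120
$t7=6-2=4
cmp $t7, 0  (cmp 4,0)
bgt body: taken
$t1=22^8=30
$t1=M[120]=4
$t1=4|18=22
$t4=120+4=124
$t7=4-2=2
cmp $t7, 0  (cmp 2,0)
bgt body: taken
$t1=22^8=30
$t1=M[124]=20
$t1=20|18=22
$t4=124+4=128
$t7=2-2=0
cmp $t7, 0  (cmp 0,0)
bgt body: not taken
sw $t1, (108) → M[108]=22
halt.
Total executed instructions: 54.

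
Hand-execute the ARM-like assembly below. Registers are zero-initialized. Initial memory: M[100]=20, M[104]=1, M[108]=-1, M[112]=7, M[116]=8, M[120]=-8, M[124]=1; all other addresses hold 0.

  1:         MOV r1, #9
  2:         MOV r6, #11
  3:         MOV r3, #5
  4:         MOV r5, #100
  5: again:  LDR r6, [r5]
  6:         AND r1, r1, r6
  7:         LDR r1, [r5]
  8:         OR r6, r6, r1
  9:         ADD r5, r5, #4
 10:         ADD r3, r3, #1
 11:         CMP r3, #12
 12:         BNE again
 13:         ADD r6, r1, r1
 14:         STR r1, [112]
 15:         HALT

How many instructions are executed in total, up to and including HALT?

63

MOV r1, #9 → r1=9
MOV r6, #11 → r6=11
MOV r3, #5 → r3=5
MOV r5, #100 → r5=100
LDR r6, [r5] → r6=M[100]=20
AND r1, r1, r6 → r1=9&20=0
LDR r1, [r5] → r1=M[100]=20
OR r6, r6, r1 → r6=20|20=20
ADD r5, r5, #4 → r5=100+4=104
ADD r3, r3, #1 → r3=5+1=6
CMP r3, #12  (cmp 6,12)
BNE again: taken
LDR r6, [r5] → r6=M[104]=1
AND r1, r1, r6 → r1=20&1=0
LDR r1, [r5] → r1=M[104]=1
OR r6, r6, r1 → r6=1|1=1
ADD r5, r5, #4 → r5=104+4=108
ADD r3, r3, #1 → r3=6+1=7
CMP r3, #12  (cmp 7,12)
BNE again: taken
LDR r6, [r5] → r6=M[108]=-1
AND r1, r1, r6 → r1=1&(-1)=1
LDR r1, [r5] → r1=M[108]=-1
OR r6, r6, r1 → r6=(-1)|(-1)=-1
ADD r5, r5, #4 → r5=108+4=112
ADD r3, r3, #1 → r3=7+1=8
CMP r3, #12  (cmp 8,12)
BNE again: taken
LDR r6, [r5] → r6=M[112]=7
AND r1, r1, r6 → r1=(-1)&7=7
LDR r1, [r5] → r1=M[112]=7
OR r6, r6, r1 → r6=7|7=7
ADD r5, r5, #4 → r5=112+4=116
ADD r3, r3, #1 → r3=8+1=9
CMP r3, #12  (cmp 9,12)
BNE again: taken
LDR r6, [r5] → r6=M[116]=8
AND r1, r1, r6 → r1=7&8=0
LDR r1, [r5] → r1=M[116]=8
OR r6, r6, r1 → r6=8|8=8
ADD r5, r5, #4 → r5=116+4=120
ADD r3, r3, #1 → r3=9+1=10
CMP r3, #12  (cmp 10,12)
BNE again: taken
LDR r6, [r5] → r6=M[120]=-8
AND r1, r1, r6 → r1=8&(-8)=8
LDR r1, [r5] → r1=M[120]=-8
OR r6, r6, r1 → r6=(-8)|(-8)=-8
ADD r5, r5, #4 → r5=120+4=124
ADD r3, r3, #1 → r3=10+1=11
CMP r3, #12  (cmp 11,12)
BNE again: taken
LDR r6, [r5] → r6=M[124]=1
AND r1, r1, r6 → r1=(-8)&1=0
LDR r1, [r5] → r1=M[124]=1
OR r6, r6, r1 → r6=1|1=1
ADD r5, r5, #4 → r5=124+4=128
ADD r3, r3, #1 → r3=11+1=12
CMP r3, #12  (cmp 12,12)
BNE again: not taken
ADD r6, r1, r1 → r6=1+1=2
STR r1, [112] → M[112]=1
halt.
Total executed instructions: 63.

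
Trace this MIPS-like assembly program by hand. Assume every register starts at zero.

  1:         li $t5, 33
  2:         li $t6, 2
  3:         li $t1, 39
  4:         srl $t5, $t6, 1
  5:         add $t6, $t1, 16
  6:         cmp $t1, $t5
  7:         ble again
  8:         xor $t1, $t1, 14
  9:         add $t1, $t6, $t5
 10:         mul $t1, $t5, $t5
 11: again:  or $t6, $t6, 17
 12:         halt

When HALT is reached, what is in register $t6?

$t5=33
$t6=2
$t1=39
$t5=2>>1=1
$t6=39+16=55
cmp $t1, $t5  (cmp 39,1)
ble again: not taken
$t1=39^14=41
$t1=55+1=56
$t1=1*1=1
$t6=55|17=55
halt.

55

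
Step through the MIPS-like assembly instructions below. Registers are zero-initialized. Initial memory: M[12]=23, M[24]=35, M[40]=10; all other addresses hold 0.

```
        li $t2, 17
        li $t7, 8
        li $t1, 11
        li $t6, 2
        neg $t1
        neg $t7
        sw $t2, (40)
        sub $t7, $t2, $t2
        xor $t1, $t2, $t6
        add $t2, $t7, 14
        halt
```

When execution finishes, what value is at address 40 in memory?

17

$t2=17
$t7=8
$t1=11
$t6=2
$t1=-(11)=-11
$t7=-(8)=-8
sw $t2, (40) → M[40]=17
$t7=17-17=0
$t1=17^2=19
$t2=0+14=14
halt.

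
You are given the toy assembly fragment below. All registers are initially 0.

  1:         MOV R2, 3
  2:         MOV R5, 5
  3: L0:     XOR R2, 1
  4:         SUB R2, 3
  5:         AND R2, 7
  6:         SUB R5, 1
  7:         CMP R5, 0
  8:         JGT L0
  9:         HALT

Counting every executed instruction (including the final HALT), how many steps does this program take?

33

MOV R2, 3 → R2=3
MOV R5, 5 → R5=5
XOR R2, 1 → R2=3^1=2
SUB R2, 3 → R2=2-3=-1
AND R2, 7 → R2=(-1)&7=7
SUB R5, 1 → R5=5-1=4
CMP R5, 0  (cmp 4,0)
JGT L0: taken
XOR R2, 1 → R2=7^1=6
SUB R2, 3 → R2=6-3=3
AND R2, 7 → R2=3&7=3
SUB R5, 1 → R5=4-1=3
CMP R5, 0  (cmp 3,0)
JGT L0: taken
XOR R2, 1 → R2=3^1=2
SUB R2, 3 → R2=2-3=-1
AND R2, 7 → R2=(-1)&7=7
SUB R5, 1 → R5=3-1=2
CMP R5, 0  (cmp 2,0)
JGT L0: taken
XOR R2, 1 → R2=7^1=6
SUB R2, 3 → R2=6-3=3
AND R2, 7 → R2=3&7=3
SUB R5, 1 → R5=2-1=1
CMP R5, 0  (cmp 1,0)
JGT L0: taken
XOR R2, 1 → R2=3^1=2
SUB R2, 3 → R2=2-3=-1
AND R2, 7 → R2=(-1)&7=7
SUB R5, 1 → R5=1-1=0
CMP R5, 0  (cmp 0,0)
JGT L0: not taken
halt.
Total executed instructions: 33.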